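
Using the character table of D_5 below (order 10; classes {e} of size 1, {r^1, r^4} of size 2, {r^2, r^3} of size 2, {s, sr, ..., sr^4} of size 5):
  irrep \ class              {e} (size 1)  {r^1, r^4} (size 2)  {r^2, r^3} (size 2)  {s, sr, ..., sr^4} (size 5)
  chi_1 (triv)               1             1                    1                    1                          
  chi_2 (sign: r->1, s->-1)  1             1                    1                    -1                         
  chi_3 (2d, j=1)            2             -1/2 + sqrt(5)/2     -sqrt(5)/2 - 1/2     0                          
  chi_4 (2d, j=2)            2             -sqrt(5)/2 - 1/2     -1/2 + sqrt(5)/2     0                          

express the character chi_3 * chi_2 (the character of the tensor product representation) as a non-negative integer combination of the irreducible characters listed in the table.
chi_3 tensor chi_2 = chi_3 (all other irreducibles have multiplicity 0).

Explanation: The character of a tensor product is the pointwise product (chi_3 * chi_2)(C) = chi_3(C) * chi_2(C):
  {e}: (2)*(1), {r^1, r^4}: (-1/2 + sqrt(5)/2)*(1), {r^2, r^3}: (-sqrt(5)/2 - 1/2)*(1), {s, sr, ..., sr^4}: (0)*(-1)
so (chi_3 * chi_2) takes values
  {e} -> 2, {r^1, r^4} -> -1/2 + sqrt(5)/2, {r^2, r^3} -> -sqrt(5)/2 - 1/2, {s, sr, ..., sr^4} -> 0.
Now take the inner product of this character with each irreducible chi from the table, <chi_3*chi_2, chi> = (1/10) sum_C |C| (chi_3*chi_2)(C) conj(chi(C)):
  <chi_3*chi_2, chi_1> = (1/10)[1*(2)*conj(1) + 2*(-1/2 + sqrt(5)/2)*conj(1) + 2*(-sqrt(5)/2 - 1/2)*conj(1) + 5*(0)*conj(1)]
      = (1/10)[(2) + (-1 + sqrt(5)) + (-sqrt(5) - 1) + (0)] = 0/10 = 0
  <chi_3*chi_2, chi_2> = (1/10)[1*(2)*conj(1) + 2*(-1/2 + sqrt(5)/2)*conj(1) + 2*(-sqrt(5)/2 - 1/2)*conj(1) + 5*(0)*conj(-1)]
      = (1/10)[(2) + (-1 + sqrt(5)) + (-sqrt(5) - 1) + (0)] = 0/10 = 0
  <chi_3*chi_2, chi_3> = (1/10)[1*(2)*conj(2) + 2*(-1/2 + sqrt(5)/2)*conj(-1/2 + sqrt(5)/2) + 2*(-sqrt(5)/2 - 1/2)*conj(-sqrt(5)/2 - 1/2) + 5*(0)*conj(0)]
      = (1/10)[(4) + (3 - sqrt(5)) + (sqrt(5) + 3) + (0)] = 10/10 = 1
  <chi_3*chi_2, chi_4> = (1/10)[1*(2)*conj(2) + 2*(-1/2 + sqrt(5)/2)*conj(-sqrt(5)/2 - 1/2) + 2*(-sqrt(5)/2 - 1/2)*conj(-1/2 + sqrt(5)/2) + 5*(0)*conj(0)]
      = (1/10)[(4) + (-2) + (-2) + (0)] = 0/10 = 0
Hence the multiplicities are chi_3: 1. Dimension check: dim(chi_3)*dim(chi_2) = 2*1 = 2 and sum (mult * dim) = 1*2 = 2.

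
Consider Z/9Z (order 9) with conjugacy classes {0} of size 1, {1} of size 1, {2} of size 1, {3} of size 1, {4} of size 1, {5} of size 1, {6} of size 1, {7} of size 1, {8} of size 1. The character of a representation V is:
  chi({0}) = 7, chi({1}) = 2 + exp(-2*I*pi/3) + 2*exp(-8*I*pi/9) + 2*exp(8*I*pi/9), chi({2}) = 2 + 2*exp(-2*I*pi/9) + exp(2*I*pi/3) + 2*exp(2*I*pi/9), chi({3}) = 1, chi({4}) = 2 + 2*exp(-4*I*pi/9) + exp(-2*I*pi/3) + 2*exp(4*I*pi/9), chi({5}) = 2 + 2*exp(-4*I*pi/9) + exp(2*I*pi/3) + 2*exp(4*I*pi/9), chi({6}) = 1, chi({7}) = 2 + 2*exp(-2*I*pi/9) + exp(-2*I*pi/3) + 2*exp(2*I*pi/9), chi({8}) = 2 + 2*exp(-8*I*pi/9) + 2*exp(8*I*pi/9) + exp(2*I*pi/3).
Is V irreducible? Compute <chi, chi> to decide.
Not irreducible (reducible): <chi, chi> = 13 > 1.

<chi, chi> = (1/|G|) sum_C |C| * |chi(C)|^2 = (1/9)[1*|7|^2 + 1*|2 + exp(-2*I*pi/3) + 2*exp(-8*I*pi/9) + 2*exp(8*I*pi/9)|^2 + 1*|2 + 2*exp(-2*I*pi/9) + exp(2*I*pi/3) + 2*exp(2*I*pi/9)|^2 + 1*|1|^2 + 1*|2 + 2*exp(-4*I*pi/9) + exp(-2*I*pi/3) + 2*exp(4*I*pi/9)|^2 + 1*|2 + 2*exp(-4*I*pi/9) + exp(2*I*pi/3) + 2*exp(4*I*pi/9)|^2 + 1*|1|^2 + 1*|2 + 2*exp(-2*I*pi/9) + exp(-2*I*pi/3) + 2*exp(2*I*pi/9)|^2 + 1*|2 + 2*exp(-8*I*pi/9) + 2*exp(8*I*pi/9) + exp(2*I*pi/3)|^2]
  = (1/9)[(49) + (13 + 6*exp(-2*I*pi/9) + 8*exp(-8*I*pi/9) + 2*exp(-4*I*pi/9) + 2*exp(-2*I*pi/3) + 2*exp(2*I*pi/3) + 2*exp(4*I*pi/9) + 8*exp(8*I*pi/9) + 6*exp(2*I*pi/9)) + (13 + 6*exp(-4*I*pi/9) + 8*exp(-2*I*pi/9) + 2*exp(-2*I*pi/3) + 2*exp(-8*I*pi/9) + 2*exp(8*I*pi/9) + 2*exp(2*I*pi/3) + 8*exp(2*I*pi/9) + 6*exp(4*I*pi/9)) + (1) + (13 + 8*exp(-4*I*pi/9) + 6*exp(-8*I*pi/9) + 2*exp(-2*I*pi/3) + 2*exp(-2*I*pi/9) + 2*exp(2*I*pi/9) + 2*exp(2*I*pi/3) + 6*exp(8*I*pi/9) + 8*exp(4*I*pi/9)) + (13 + 8*exp(-4*I*pi/9) + 6*exp(-8*I*pi/9) + 2*exp(-2*I*pi/3) + 2*exp(-2*I*pi/9) + 2*exp(2*I*pi/9) + 2*exp(2*I*pi/3) + 6*exp(8*I*pi/9) + 8*exp(4*I*pi/9)) + (1) + (13 + 6*exp(-4*I*pi/9) + 8*exp(-2*I*pi/9) + 2*exp(-2*I*pi/3) + 2*exp(-8*I*pi/9) + 2*exp(8*I*pi/9) + 2*exp(2*I*pi/3) + 8*exp(2*I*pi/9) + 6*exp(4*I*pi/9)) + (13 + 6*exp(-2*I*pi/9) + 8*exp(-8*I*pi/9) + 2*exp(-4*I*pi/9) + 2*exp(-2*I*pi/3) + 2*exp(2*I*pi/3) + 2*exp(4*I*pi/9) + 8*exp(8*I*pi/9) + 6*exp(2*I*pi/9))] = 117/9 = 13.
(Exp terms are combined using exp(i*s)*conj(exp(i*t)) = exp(i*(s-t)), and sums of them are collapsed using the identity that for every m > 1 the m distinct m-th roots of unity sum to 0, e.g. 1 + exp(2*I*pi/3) + exp(-2*I*pi/3) = 0.)
A character is irreducible iff <chi, chi> = 1, so this representation is reducible.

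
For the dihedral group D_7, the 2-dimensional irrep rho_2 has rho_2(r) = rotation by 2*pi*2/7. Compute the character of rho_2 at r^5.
chi_{rho_2}(r^5) = 2*cos(2*pi*2*5/7) = -2*cos(pi/7)

Explanation: rho_2(r^5) is rotation by angle 2*pi*2*5/7, whose trace is 2*cos(2*pi*2*5/7) = -2*cos(pi/7).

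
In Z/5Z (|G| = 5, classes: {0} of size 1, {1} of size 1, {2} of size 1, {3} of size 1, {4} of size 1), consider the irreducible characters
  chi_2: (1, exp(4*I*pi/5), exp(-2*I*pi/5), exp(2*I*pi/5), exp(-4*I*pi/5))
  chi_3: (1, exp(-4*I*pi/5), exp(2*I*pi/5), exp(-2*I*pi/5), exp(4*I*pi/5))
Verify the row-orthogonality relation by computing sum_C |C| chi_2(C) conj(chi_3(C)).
Sum = 0; so <chi_2, chi_3> = 0 (distinct irreducibles are orthogonal).

Compute term by term over conjugacy classes (|C| * chi_2(C) * conj(chi_3(C))):
  1*(1)*conj(1) + 1*(exp(4*I*pi/5))*conj(exp(-4*I*pi/5)) + 1*(exp(-2*I*pi/5))*conj(exp(2*I*pi/5)) + 1*(exp(2*I*pi/5))*conj(exp(-2*I*pi/5)) + 1*(exp(-4*I*pi/5))*conj(exp(4*I*pi/5))
  = (1) + (exp(-2*I*pi/5)) + (exp(-4*I*pi/5)) + (exp(4*I*pi/5)) + (exp(2*I*pi/5))
  = 0.
(Exp terms are combined using exp(i*s)*conj(exp(i*t)) = exp(i*(s-t)), and sums of them are collapsed using the identity that for every m > 1 the m distinct m-th roots of unity sum to 0, e.g. 1 + exp(2*I*pi/3) + exp(-2*I*pi/3) = 0.)
Dividing by |G| = 5 gives 0/5 = 0, matching the row-orthogonality relation <chi_2, chi_3> = [chi_2 = chi_3].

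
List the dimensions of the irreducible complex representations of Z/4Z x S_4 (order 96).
Dimensions: 1, 1, 1, 1, 1, 1, 1, 1, 2, 2, 2, 2, 3, 3, 3, 3, 3, 3, 3, 3

Argument: There are 20 irreducibles (= number of conjugacy classes). Their dimensions d_i satisfy sum d_i^2 = |G| = 96: 1 + 1 + 1 + 1 + 1 + 1 + 1 + 1 + 4 + 4 + 4 + 4 + 9 + 9 + 9 + 9 + 9 + 9 + 9 + 9 = 96. (For the product with Z/4Z: each of the 4 1-dim characters of Z/4Z tensors with each irrep of S_4, giving 4 copies of each S_4-dimension.)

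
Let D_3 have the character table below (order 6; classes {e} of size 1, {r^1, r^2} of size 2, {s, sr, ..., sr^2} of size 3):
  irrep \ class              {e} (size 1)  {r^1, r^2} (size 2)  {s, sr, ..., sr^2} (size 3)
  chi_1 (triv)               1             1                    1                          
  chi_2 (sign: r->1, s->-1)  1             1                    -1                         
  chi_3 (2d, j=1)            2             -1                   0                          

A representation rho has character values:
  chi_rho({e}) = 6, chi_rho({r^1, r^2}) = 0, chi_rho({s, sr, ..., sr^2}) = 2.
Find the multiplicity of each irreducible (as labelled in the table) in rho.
Multiplicities: chi_1: 2, chi_2: 0, chi_3: 2.

Use <chi_rho, chi> = (1/|G|) sum_C |C| * chi_rho(C) * conj(chi(C)) with |G| = 6 for each irreducible chi in the table:
  <chi_rho, chi_1> = (1/6)[1*(6)*conj(1) + 2*(0)*conj(1) + 3*(2)*conj(1)]
      = (1/6)[(6) + (0) + (6)] = 12/6 = 2
  <chi_rho, chi_2> = (1/6)[1*(6)*conj(1) + 2*(0)*conj(1) + 3*(2)*conj(-1)]
      = (1/6)[(6) + (0) + (-6)] = 0/6 = 0
  <chi_rho, chi_3> = (1/6)[1*(6)*conj(2) + 2*(0)*conj(-1) + 3*(2)*conj(0)]
      = (1/6)[(12) + (0) + (0)] = 12/6 = 2
Dimension check: dim(rho) = sum (mult * dim) = 2*1 + 0*1 + 2*2 = 6 = chi_rho(e) = 6.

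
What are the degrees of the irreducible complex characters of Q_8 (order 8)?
Dimensions: 1, 1, 1, 1, 2

Derivation: There are 5 irreducibles (= number of conjugacy classes). Their dimensions d_i satisfy sum d_i^2 = |G| = 8: 1 + 1 + 1 + 1 + 4 = 8.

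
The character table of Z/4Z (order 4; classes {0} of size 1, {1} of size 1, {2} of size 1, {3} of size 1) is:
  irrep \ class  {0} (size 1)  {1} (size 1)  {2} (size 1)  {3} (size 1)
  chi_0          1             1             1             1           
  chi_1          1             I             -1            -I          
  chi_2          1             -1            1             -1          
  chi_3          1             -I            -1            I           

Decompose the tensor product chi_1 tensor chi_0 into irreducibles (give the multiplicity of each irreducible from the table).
chi_1 tensor chi_0 = chi_1 (all other irreducibles have multiplicity 0).

Reasoning: The character of a tensor product is the pointwise product (chi_1 * chi_0)(C) = chi_1(C) * chi_0(C):
  {0}: (1)*(1), {1}: (I)*(1), {2}: (-1)*(1), {3}: (-I)*(1)
so (chi_1 * chi_0) takes values
  {0} -> 1, {1} -> I, {2} -> -1, {3} -> -I.
Now take the inner product of this character with each irreducible chi from the table, <chi_1*chi_0, chi> = (1/4) sum_C |C| (chi_1*chi_0)(C) conj(chi(C)):
  <chi_1*chi_0, chi_0> = (1/4)[1*(1)*conj(1) + 1*(I)*conj(1) + 1*(-1)*conj(1) + 1*(-I)*conj(1)]
      = (1/4)[(1) + (I) + (-1) + (-I)] = 0/4 = 0
  <chi_1*chi_0, chi_1> = (1/4)[1*(1)*conj(1) + 1*(I)*conj(I) + 1*(-1)*conj(-1) + 1*(-I)*conj(-I)]
      = (1/4)[(1) + (1) + (1) + (1)] = 4/4 = 1
  <chi_1*chi_0, chi_2> = (1/4)[1*(1)*conj(1) + 1*(I)*conj(-1) + 1*(-1)*conj(1) + 1*(-I)*conj(-1)]
      = (1/4)[(1) + (-I) + (-1) + (I)] = 0/4 = 0
  <chi_1*chi_0, chi_3> = (1/4)[1*(1)*conj(1) + 1*(I)*conj(-I) + 1*(-1)*conj(-1) + 1*(-I)*conj(I)]
      = (1/4)[(1) + (-1) + (1) + (-1)] = 0/4 = 0
(Exp terms are combined using exp(i*s)*conj(exp(i*t)) = exp(i*(s-t)), and sums of them are collapsed using the identity that for every m > 1 the m distinct m-th roots of unity sum to 0, e.g. 1 + exp(2*I*pi/3) + exp(-2*I*pi/3) = 0.)
Hence the multiplicities are chi_1: 1. Dimension check: dim(chi_1)*dim(chi_0) = 1*1 = 1 and sum (mult * dim) = 1*1 = 1.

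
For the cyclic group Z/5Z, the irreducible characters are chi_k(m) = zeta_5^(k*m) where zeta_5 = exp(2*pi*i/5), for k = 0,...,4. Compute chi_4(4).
chi_4(4) = zeta_5^16 = exp(2*I*pi/5)

Proof sketch: chi_4(4) = zeta_5^(4*4) = zeta_5^16. Since zeta_5^5 = 1, this equals zeta_5^1 = exp(2*pi*i*1/5) = exp(2*I*pi/5).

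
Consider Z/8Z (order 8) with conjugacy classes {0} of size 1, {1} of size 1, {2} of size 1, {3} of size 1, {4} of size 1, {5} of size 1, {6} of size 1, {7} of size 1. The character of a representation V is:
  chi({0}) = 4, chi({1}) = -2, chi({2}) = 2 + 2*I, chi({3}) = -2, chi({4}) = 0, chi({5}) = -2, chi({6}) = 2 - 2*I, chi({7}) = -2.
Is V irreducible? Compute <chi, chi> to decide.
Not irreducible (reducible): <chi, chi> = 6 > 1.

Working: <chi, chi> = (1/|G|) sum_C |C| * |chi(C)|^2 = (1/8)[1*|4|^2 + 1*|-2|^2 + 1*|2 + 2*I|^2 + 1*|-2|^2 + 1*|0|^2 + 1*|-2|^2 + 1*|2 - 2*I|^2 + 1*|-2|^2]
  = (1/8)[(16) + (4) + (8) + (4) + (0) + (4) + (8) + (4)] = 48/8 = 6.
(Exp terms are combined using exp(i*s)*conj(exp(i*t)) = exp(i*(s-t)), and sums of them are collapsed using the identity that for every m > 1 the m distinct m-th roots of unity sum to 0, e.g. 1 + exp(2*I*pi/3) + exp(-2*I*pi/3) = 0.)
A character is irreducible iff <chi, chi> = 1, so this representation is reducible.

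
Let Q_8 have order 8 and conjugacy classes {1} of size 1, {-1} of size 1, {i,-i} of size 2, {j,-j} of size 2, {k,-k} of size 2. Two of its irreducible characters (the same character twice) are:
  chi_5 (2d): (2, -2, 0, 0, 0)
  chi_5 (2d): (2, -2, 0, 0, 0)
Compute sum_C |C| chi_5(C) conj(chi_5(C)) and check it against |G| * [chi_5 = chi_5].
Sum = 8 = |G| = 8; so <chi_5, chi_5> = 1 (norm-1 confirms irreducibility).

Reasoning: Compute term by term over conjugacy classes (|C| * chi_5(C) * conj(chi_5(C))):
  1*(2)*conj(2) + 1*(-2)*conj(-2) + 2*(0)*conj(0) + 2*(0)*conj(0) + 2*(0)*conj(0)
  = (4) + (4) + (0) + (0) + (0)
  = 8.
Dividing by |G| = 8 gives 8/8 = 1, matching the row-orthogonality relation <chi_5, chi_5> = [chi_5 = chi_5].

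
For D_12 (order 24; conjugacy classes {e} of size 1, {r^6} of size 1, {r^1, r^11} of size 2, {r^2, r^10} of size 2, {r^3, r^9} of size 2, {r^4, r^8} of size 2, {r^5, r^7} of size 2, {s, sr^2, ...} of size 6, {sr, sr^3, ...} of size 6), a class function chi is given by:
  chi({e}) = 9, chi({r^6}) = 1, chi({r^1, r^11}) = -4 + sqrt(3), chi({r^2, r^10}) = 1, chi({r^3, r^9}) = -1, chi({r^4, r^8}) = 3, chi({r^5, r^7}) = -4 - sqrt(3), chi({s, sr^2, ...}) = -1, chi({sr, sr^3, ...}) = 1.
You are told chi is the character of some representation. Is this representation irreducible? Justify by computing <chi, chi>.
Not irreducible (reducible): <chi, chi> = 8 > 1.

Explanation: <chi, chi> = (1/|G|) sum_C |C| * |chi(C)|^2 = (1/24)[1*|9|^2 + 1*|1|^2 + 2*|-4 + sqrt(3)|^2 + 2*|1|^2 + 2*|-1|^2 + 2*|3|^2 + 2*|-4 - sqrt(3)|^2 + 6*|-1|^2 + 6*|1|^2]
  = (1/24)[(81) + (1) + (38 - 16*sqrt(3)) + (2) + (2) + (18) + (16*sqrt(3) + 38) + (6) + (6)] = 192/24 = 8.
A character is irreducible iff <chi, chi> = 1, so this representation is reducible.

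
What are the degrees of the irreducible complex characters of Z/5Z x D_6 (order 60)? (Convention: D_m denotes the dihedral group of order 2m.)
Dimensions: 1, 1, 1, 1, 1, 1, 1, 1, 1, 1, 1, 1, 1, 1, 1, 1, 1, 1, 1, 1, 2, 2, 2, 2, 2, 2, 2, 2, 2, 2

Solution. There are 30 irreducibles (= number of conjugacy classes). Their dimensions d_i satisfy sum d_i^2 = |G| = 60: 1 + 1 + 1 + 1 + 1 + 1 + 1 + 1 + 1 + 1 + 1 + 1 + 1 + 1 + 1 + 1 + 1 + 1 + 1 + 1 + 4 + 4 + 4 + 4 + 4 + 4 + 4 + 4 + 4 + 4 = 60. (For the product with Z/5Z: each of the 5 1-dim characters of Z/5Z tensors with each irrep of D_6, giving 5 copies of each D_6-dimension.)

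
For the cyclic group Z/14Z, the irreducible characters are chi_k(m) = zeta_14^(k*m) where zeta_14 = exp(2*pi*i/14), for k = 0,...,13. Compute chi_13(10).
chi_13(10) = zeta_14^130 = exp(4*I*pi/7)

Justification: chi_13(10) = zeta_14^(13*10) = zeta_14^130. Since zeta_14^14 = 1, this equals zeta_14^4 = exp(2*pi*i*4/14) = exp(4*I*pi/7).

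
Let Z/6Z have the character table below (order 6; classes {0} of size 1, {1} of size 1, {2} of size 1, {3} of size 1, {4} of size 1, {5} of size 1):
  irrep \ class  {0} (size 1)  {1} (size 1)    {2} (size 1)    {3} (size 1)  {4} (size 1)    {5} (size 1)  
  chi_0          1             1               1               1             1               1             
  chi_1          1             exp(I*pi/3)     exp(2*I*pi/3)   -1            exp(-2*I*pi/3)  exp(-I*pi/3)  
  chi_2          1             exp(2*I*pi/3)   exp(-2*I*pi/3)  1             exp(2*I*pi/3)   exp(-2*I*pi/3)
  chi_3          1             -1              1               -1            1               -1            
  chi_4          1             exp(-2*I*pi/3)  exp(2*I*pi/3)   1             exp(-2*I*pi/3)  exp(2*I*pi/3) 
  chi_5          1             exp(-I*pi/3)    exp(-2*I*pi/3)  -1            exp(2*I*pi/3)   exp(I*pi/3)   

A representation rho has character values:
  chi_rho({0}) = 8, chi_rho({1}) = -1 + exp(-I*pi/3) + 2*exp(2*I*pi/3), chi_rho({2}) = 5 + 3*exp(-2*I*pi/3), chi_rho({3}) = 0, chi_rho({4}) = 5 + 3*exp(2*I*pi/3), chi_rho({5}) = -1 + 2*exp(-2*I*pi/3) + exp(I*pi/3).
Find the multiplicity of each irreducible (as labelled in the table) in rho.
Multiplicities: chi_0: 2, chi_1: 0, chi_2: 2, chi_3: 3, chi_4: 0, chi_5: 1.

Use <chi_rho, chi> = (1/|G|) sum_C |C| * chi_rho(C) * conj(chi(C)) with |G| = 6 for each irreducible chi in the table:
  <chi_rho, chi_0> = (1/6)[1*(8)*conj(1) + 1*(-1 + exp(-I*pi/3) + 2*exp(2*I*pi/3))*conj(1) + 1*(5 + 3*exp(-2*I*pi/3))*conj(1) + 1*(0)*conj(1) + 1*(5 + 3*exp(2*I*pi/3))*conj(1) + 1*(-1 + 2*exp(-2*I*pi/3) + exp(I*pi/3))*conj(1)]
      = (1/6)[(8) + (-1 + exp(-I*pi/3) + 2*exp(2*I*pi/3)) + (5 + 3*exp(-2*I*pi/3)) + (0) + (5 + 3*exp(2*I*pi/3)) + (-1 + 2*exp(-2*I*pi/3) + exp(I*pi/3))] = 12/6 = 2
  <chi_rho, chi_1> = (1/6)[1*(8)*conj(1) + 1*(-1 + exp(-I*pi/3) + 2*exp(2*I*pi/3))*conj(exp(I*pi/3)) + 1*(5 + 3*exp(-2*I*pi/3))*conj(exp(2*I*pi/3)) + 1*(0)*conj(-1) + 1*(5 + 3*exp(2*I*pi/3))*conj(exp(-2*I*pi/3)) + 1*(-1 + 2*exp(-2*I*pi/3) + exp(I*pi/3))*conj(exp(-I*pi/3))]
      = (1/6)[(8) + (exp(-2*I*pi/3) - exp(-I*pi/3) + 2*exp(I*pi/3)) + (5*exp(-2*I*pi/3) + 3*exp(2*I*pi/3)) + (0) + (3*exp(-2*I*pi/3) + 5*exp(2*I*pi/3)) + (2*exp(-I*pi/3) - exp(I*pi/3) + exp(2*I*pi/3))] = 0/6 = 0
  <chi_rho, chi_2> = (1/6)[1*(8)*conj(1) + 1*(-1 + exp(-I*pi/3) + 2*exp(2*I*pi/3))*conj(exp(2*I*pi/3)) + 1*(5 + 3*exp(-2*I*pi/3))*conj(exp(-2*I*pi/3)) + 1*(0)*conj(1) + 1*(5 + 3*exp(2*I*pi/3))*conj(exp(2*I*pi/3)) + 1*(-1 + 2*exp(-2*I*pi/3) + exp(I*pi/3))*conj(exp(-2*I*pi/3))]
      = (1/6)[(8) + (1 - exp(-2*I*pi/3)) + (3 + 5*exp(2*I*pi/3)) + (0) + (3 + 5*exp(-2*I*pi/3)) + (1 - exp(2*I*pi/3))] = 12/6 = 2
  <chi_rho, chi_3> = (1/6)[1*(8)*conj(1) + 1*(-1 + exp(-I*pi/3) + 2*exp(2*I*pi/3))*conj(-1) + 1*(5 + 3*exp(-2*I*pi/3))*conj(1) + 1*(0)*conj(-1) + 1*(5 + 3*exp(2*I*pi/3))*conj(1) + 1*(-1 + 2*exp(-2*I*pi/3) + exp(I*pi/3))*conj(-1)]
      = (1/6)[(8) + (1 - 2*exp(2*I*pi/3) - exp(-I*pi/3)) + (5 + 3*exp(-2*I*pi/3)) + (0) + (5 + 3*exp(2*I*pi/3)) + (1 - exp(I*pi/3) - 2*exp(-2*I*pi/3))] = 18/6 = 3
  <chi_rho, chi_4> = (1/6)[1*(8)*conj(1) + 1*(-1 + exp(-I*pi/3) + 2*exp(2*I*pi/3))*conj(exp(-2*I*pi/3)) + 1*(5 + 3*exp(-2*I*pi/3))*conj(exp(2*I*pi/3)) + 1*(0)*conj(1) + 1*(5 + 3*exp(2*I*pi/3))*conj(exp(-2*I*pi/3)) + 1*(-1 + 2*exp(-2*I*pi/3) + exp(I*pi/3))*conj(exp(2*I*pi/3))]
      = (1/6)[(8) + (2*exp(-2*I*pi/3) - exp(2*I*pi/3) + exp(I*pi/3)) + (5*exp(-2*I*pi/3) + 3*exp(2*I*pi/3)) + (0) + (3*exp(-2*I*pi/3) + 5*exp(2*I*pi/3)) + (exp(-I*pi/3) - exp(-2*I*pi/3) + 2*exp(2*I*pi/3))] = 0/6 = 0
  <chi_rho, chi_5> = (1/6)[1*(8)*conj(1) + 1*(-1 + exp(-I*pi/3) + 2*exp(2*I*pi/3))*conj(exp(-I*pi/3)) + 1*(5 + 3*exp(-2*I*pi/3))*conj(exp(-2*I*pi/3)) + 1*(0)*conj(-1) + 1*(5 + 3*exp(2*I*pi/3))*conj(exp(2*I*pi/3)) + 1*(-1 + 2*exp(-2*I*pi/3) + exp(I*pi/3))*conj(exp(I*pi/3))]
      = (1/6)[(8) + (-1 - exp(I*pi/3)) + (3 + 5*exp(2*I*pi/3)) + (0) + (3 + 5*exp(-2*I*pi/3)) + (-1 - exp(-I*pi/3))] = 6/6 = 1
(Exp terms are combined using exp(i*s)*conj(exp(i*t)) = exp(i*(s-t)), and sums of them are collapsed using the identity that for every m > 1 the m distinct m-th roots of unity sum to 0, e.g. 1 + exp(2*I*pi/3) + exp(-2*I*pi/3) = 0.)
Dimension check: dim(rho) = sum (mult * dim) = 2*1 + 0*1 + 2*1 + 3*1 + 0*1 + 1*1 = 8 = chi_rho(e) = 8.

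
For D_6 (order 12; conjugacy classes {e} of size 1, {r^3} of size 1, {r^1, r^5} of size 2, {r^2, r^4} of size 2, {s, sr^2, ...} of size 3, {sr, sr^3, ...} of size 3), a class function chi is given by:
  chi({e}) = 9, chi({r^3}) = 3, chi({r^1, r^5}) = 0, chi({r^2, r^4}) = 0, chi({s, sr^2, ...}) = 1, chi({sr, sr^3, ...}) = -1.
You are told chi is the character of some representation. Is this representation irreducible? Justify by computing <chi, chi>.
Not irreducible (reducible): <chi, chi> = 8 > 1.

Proof sketch: <chi, chi> = (1/|G|) sum_C |C| * |chi(C)|^2 = (1/12)[1*|9|^2 + 1*|3|^2 + 2*|0|^2 + 2*|0|^2 + 3*|1|^2 + 3*|-1|^2]
  = (1/12)[(81) + (9) + (0) + (0) + (3) + (3)] = 96/12 = 8.
A character is irreducible iff <chi, chi> = 1, so this representation is reducible.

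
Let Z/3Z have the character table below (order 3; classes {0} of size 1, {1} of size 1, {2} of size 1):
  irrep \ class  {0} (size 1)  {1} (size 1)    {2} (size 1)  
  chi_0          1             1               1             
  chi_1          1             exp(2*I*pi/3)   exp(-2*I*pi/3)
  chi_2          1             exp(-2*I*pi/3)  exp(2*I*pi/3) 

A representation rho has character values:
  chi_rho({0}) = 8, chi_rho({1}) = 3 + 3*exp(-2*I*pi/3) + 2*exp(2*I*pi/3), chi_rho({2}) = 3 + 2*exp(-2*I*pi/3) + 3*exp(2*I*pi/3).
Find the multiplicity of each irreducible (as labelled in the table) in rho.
Multiplicities: chi_0: 3, chi_1: 2, chi_2: 3.

Proof sketch: Use <chi_rho, chi> = (1/|G|) sum_C |C| * chi_rho(C) * conj(chi(C)) with |G| = 3 for each irreducible chi in the table:
  <chi_rho, chi_0> = (1/3)[1*(8)*conj(1) + 1*(3 + 3*exp(-2*I*pi/3) + 2*exp(2*I*pi/3))*conj(1) + 1*(3 + 2*exp(-2*I*pi/3) + 3*exp(2*I*pi/3))*conj(1)]
      = (1/3)[(8) + (3 + 3*exp(-2*I*pi/3) + 2*exp(2*I*pi/3)) + (3 + 2*exp(-2*I*pi/3) + 3*exp(2*I*pi/3))] = 9/3 = 3
  <chi_rho, chi_1> = (1/3)[1*(8)*conj(1) + 1*(3 + 3*exp(-2*I*pi/3) + 2*exp(2*I*pi/3))*conj(exp(2*I*pi/3)) + 1*(3 + 2*exp(-2*I*pi/3) + 3*exp(2*I*pi/3))*conj(exp(-2*I*pi/3))]
      = (1/3)[(8) + (-1) + (-1)] = 6/3 = 2
  <chi_rho, chi_2> = (1/3)[1*(8)*conj(1) + 1*(3 + 3*exp(-2*I*pi/3) + 2*exp(2*I*pi/3))*conj(exp(-2*I*pi/3)) + 1*(3 + 2*exp(-2*I*pi/3) + 3*exp(2*I*pi/3))*conj(exp(2*I*pi/3))]
      = (1/3)[(8) + (3 + 2*exp(-2*I*pi/3) + 3*exp(2*I*pi/3)) + (3 + 3*exp(-2*I*pi/3) + 2*exp(2*I*pi/3))] = 9/3 = 3
(Exp terms are combined using exp(i*s)*conj(exp(i*t)) = exp(i*(s-t)), and sums of them are collapsed using the identity that for every m > 1 the m distinct m-th roots of unity sum to 0, e.g. 1 + exp(2*I*pi/3) + exp(-2*I*pi/3) = 0.)
Dimension check: dim(rho) = sum (mult * dim) = 3*1 + 2*1 + 3*1 = 8 = chi_rho(e) = 8.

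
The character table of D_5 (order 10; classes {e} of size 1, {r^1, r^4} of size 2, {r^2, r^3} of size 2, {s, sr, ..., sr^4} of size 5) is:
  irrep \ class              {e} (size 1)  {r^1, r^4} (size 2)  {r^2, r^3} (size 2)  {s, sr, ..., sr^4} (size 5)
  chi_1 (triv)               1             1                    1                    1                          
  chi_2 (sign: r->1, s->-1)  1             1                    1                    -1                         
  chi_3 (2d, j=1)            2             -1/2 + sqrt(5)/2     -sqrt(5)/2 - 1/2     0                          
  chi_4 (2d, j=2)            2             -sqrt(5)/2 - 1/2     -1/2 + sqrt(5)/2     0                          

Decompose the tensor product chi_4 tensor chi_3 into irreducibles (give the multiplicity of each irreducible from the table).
chi_4 tensor chi_3 = chi_3 + chi_4 (all other irreducibles have multiplicity 0).

The character of a tensor product is the pointwise product (chi_4 * chi_3)(C) = chi_4(C) * chi_3(C):
  {e}: (2)*(2), {r^1, r^4}: (-sqrt(5)/2 - 1/2)*(-1/2 + sqrt(5)/2), {r^2, r^3}: (-1/2 + sqrt(5)/2)*(-sqrt(5)/2 - 1/2), {s, sr, ..., sr^4}: (0)*(0)
so (chi_4 * chi_3) takes values
  {e} -> 4, {r^1, r^4} -> -1, {r^2, r^3} -> -1, {s, sr, ..., sr^4} -> 0.
Now take the inner product of this character with each irreducible chi from the table, <chi_4*chi_3, chi> = (1/10) sum_C |C| (chi_4*chi_3)(C) conj(chi(C)):
  <chi_4*chi_3, chi_1> = (1/10)[1*(4)*conj(1) + 2*(-1)*conj(1) + 2*(-1)*conj(1) + 5*(0)*conj(1)]
      = (1/10)[(4) + (-2) + (-2) + (0)] = 0/10 = 0
  <chi_4*chi_3, chi_2> = (1/10)[1*(4)*conj(1) + 2*(-1)*conj(1) + 2*(-1)*conj(1) + 5*(0)*conj(-1)]
      = (1/10)[(4) + (-2) + (-2) + (0)] = 0/10 = 0
  <chi_4*chi_3, chi_3> = (1/10)[1*(4)*conj(2) + 2*(-1)*conj(-1/2 + sqrt(5)/2) + 2*(-1)*conj(-sqrt(5)/2 - 1/2) + 5*(0)*conj(0)]
      = (1/10)[(8) + (1 - sqrt(5)) + (1 + sqrt(5)) + (0)] = 10/10 = 1
  <chi_4*chi_3, chi_4> = (1/10)[1*(4)*conj(2) + 2*(-1)*conj(-sqrt(5)/2 - 1/2) + 2*(-1)*conj(-1/2 + sqrt(5)/2) + 5*(0)*conj(0)]
      = (1/10)[(8) + (1 + sqrt(5)) + (1 - sqrt(5)) + (0)] = 10/10 = 1
Hence the multiplicities are chi_3: 1, chi_4: 1. Dimension check: dim(chi_4)*dim(chi_3) = 2*2 = 4 and sum (mult * dim) = 1*2 + 1*2 = 4.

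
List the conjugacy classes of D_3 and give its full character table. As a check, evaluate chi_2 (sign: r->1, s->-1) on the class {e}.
Conjugacy classes: {e} of size 1, {r^1, r^2} of size 2, {s, sr, ..., sr^2} of size 3.
Character table:
  irrep \ class              {e} (size 1)  {r^1, r^2} (size 2)  {s, sr, ..., sr^2} (size 3)
  chi_1 (triv)               1             1                    1                          
  chi_2 (sign: r->1, s->-1)  1             1                    -1                         
  chi_3 (2d, j=1)            2             -1                   0                          

Spot check: chi_2 (sign: r->1, s->-1) on {e} = 1.

Solution. D_3 has order 2*3 = 6 with 3 conjugacy classes, hence 3 irreducibles. Sum of squared dims 1 + 1 + 4 = 6 = |G|. Linear characters come from the abelianisation; the 2-dimensional irreps have character r^k -> 2*cos(2*pi*j*k/3), reflections -> 0.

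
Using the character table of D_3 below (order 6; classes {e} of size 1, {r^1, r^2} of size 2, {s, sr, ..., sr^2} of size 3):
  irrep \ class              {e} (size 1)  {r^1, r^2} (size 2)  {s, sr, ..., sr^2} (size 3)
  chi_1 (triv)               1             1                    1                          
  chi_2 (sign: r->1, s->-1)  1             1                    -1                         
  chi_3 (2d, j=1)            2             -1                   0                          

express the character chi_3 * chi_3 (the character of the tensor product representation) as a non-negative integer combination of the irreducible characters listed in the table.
chi_3 tensor chi_3 = chi_1 + chi_2 + chi_3 (all other irreducibles have multiplicity 0).

Reasoning: The character of a tensor product is the pointwise product (chi_3 * chi_3)(C) = chi_3(C) * chi_3(C):
  {e}: (2)*(2), {r^1, r^2}: (-1)*(-1), {s, sr, ..., sr^2}: (0)*(0)
so (chi_3 * chi_3) takes values
  {e} -> 4, {r^1, r^2} -> 1, {s, sr, ..., sr^2} -> 0.
Now take the inner product of this character with each irreducible chi from the table, <chi_3*chi_3, chi> = (1/6) sum_C |C| (chi_3*chi_3)(C) conj(chi(C)):
  <chi_3*chi_3, chi_1> = (1/6)[1*(4)*conj(1) + 2*(1)*conj(1) + 3*(0)*conj(1)]
      = (1/6)[(4) + (2) + (0)] = 6/6 = 1
  <chi_3*chi_3, chi_2> = (1/6)[1*(4)*conj(1) + 2*(1)*conj(1) + 3*(0)*conj(-1)]
      = (1/6)[(4) + (2) + (0)] = 6/6 = 1
  <chi_3*chi_3, chi_3> = (1/6)[1*(4)*conj(2) + 2*(1)*conj(-1) + 3*(0)*conj(0)]
      = (1/6)[(8) + (-2) + (0)] = 6/6 = 1
Hence the multiplicities are chi_1: 1, chi_2: 1, chi_3: 1. Dimension check: dim(chi_3)*dim(chi_3) = 2*2 = 4 and sum (mult * dim) = 1*1 + 1*1 + 1*2 = 4.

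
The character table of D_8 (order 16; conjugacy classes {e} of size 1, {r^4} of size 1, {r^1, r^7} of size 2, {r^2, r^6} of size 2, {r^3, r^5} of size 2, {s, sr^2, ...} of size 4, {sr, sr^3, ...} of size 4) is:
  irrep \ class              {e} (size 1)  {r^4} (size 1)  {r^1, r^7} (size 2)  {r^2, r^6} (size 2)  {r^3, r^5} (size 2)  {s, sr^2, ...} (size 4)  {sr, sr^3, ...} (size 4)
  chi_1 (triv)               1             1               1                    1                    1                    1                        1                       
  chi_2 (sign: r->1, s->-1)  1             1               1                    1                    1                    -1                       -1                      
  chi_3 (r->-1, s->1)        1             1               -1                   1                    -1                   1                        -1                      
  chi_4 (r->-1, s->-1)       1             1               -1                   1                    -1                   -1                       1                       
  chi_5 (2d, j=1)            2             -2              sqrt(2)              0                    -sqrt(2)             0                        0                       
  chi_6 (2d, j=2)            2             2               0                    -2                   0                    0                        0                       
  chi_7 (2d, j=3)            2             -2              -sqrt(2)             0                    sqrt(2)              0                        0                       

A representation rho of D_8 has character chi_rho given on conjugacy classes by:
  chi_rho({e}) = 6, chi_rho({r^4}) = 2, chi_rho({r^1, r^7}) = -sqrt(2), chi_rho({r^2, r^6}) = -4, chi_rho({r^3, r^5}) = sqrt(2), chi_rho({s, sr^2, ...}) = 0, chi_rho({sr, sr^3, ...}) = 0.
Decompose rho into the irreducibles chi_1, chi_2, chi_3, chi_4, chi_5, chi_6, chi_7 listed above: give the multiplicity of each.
Multiplicities: chi_1: 0, chi_2: 0, chi_3: 0, chi_4: 0, chi_5: 0, chi_6: 2, chi_7: 1.

Details: Use <chi_rho, chi> = (1/|G|) sum_C |C| * chi_rho(C) * conj(chi(C)) with |G| = 16 for each irreducible chi in the table:
  <chi_rho, chi_1> = (1/16)[1*(6)*conj(1) + 1*(2)*conj(1) + 2*(-sqrt(2))*conj(1) + 2*(-4)*conj(1) + 2*(sqrt(2))*conj(1) + 4*(0)*conj(1) + 4*(0)*conj(1)]
      = (1/16)[(6) + (2) + (-2*sqrt(2)) + (-8) + (2*sqrt(2)) + (0) + (0)] = 0/16 = 0
  <chi_rho, chi_2> = (1/16)[1*(6)*conj(1) + 1*(2)*conj(1) + 2*(-sqrt(2))*conj(1) + 2*(-4)*conj(1) + 2*(sqrt(2))*conj(1) + 4*(0)*conj(-1) + 4*(0)*conj(-1)]
      = (1/16)[(6) + (2) + (-2*sqrt(2)) + (-8) + (2*sqrt(2)) + (0) + (0)] = 0/16 = 0
  <chi_rho, chi_3> = (1/16)[1*(6)*conj(1) + 1*(2)*conj(1) + 2*(-sqrt(2))*conj(-1) + 2*(-4)*conj(1) + 2*(sqrt(2))*conj(-1) + 4*(0)*conj(1) + 4*(0)*conj(-1)]
      = (1/16)[(6) + (2) + (2*sqrt(2)) + (-8) + (-2*sqrt(2)) + (0) + (0)] = 0/16 = 0
  <chi_rho, chi_4> = (1/16)[1*(6)*conj(1) + 1*(2)*conj(1) + 2*(-sqrt(2))*conj(-1) + 2*(-4)*conj(1) + 2*(sqrt(2))*conj(-1) + 4*(0)*conj(-1) + 4*(0)*conj(1)]
      = (1/16)[(6) + (2) + (2*sqrt(2)) + (-8) + (-2*sqrt(2)) + (0) + (0)] = 0/16 = 0
  <chi_rho, chi_5> = (1/16)[1*(6)*conj(2) + 1*(2)*conj(-2) + 2*(-sqrt(2))*conj(sqrt(2)) + 2*(-4)*conj(0) + 2*(sqrt(2))*conj(-sqrt(2)) + 4*(0)*conj(0) + 4*(0)*conj(0)]
      = (1/16)[(12) + (-4) + (-4) + (0) + (-4) + (0) + (0)] = 0/16 = 0
  <chi_rho, chi_6> = (1/16)[1*(6)*conj(2) + 1*(2)*conj(2) + 2*(-sqrt(2))*conj(0) + 2*(-4)*conj(-2) + 2*(sqrt(2))*conj(0) + 4*(0)*conj(0) + 4*(0)*conj(0)]
      = (1/16)[(12) + (4) + (0) + (16) + (0) + (0) + (0)] = 32/16 = 2
  <chi_rho, chi_7> = (1/16)[1*(6)*conj(2) + 1*(2)*conj(-2) + 2*(-sqrt(2))*conj(-sqrt(2)) + 2*(-4)*conj(0) + 2*(sqrt(2))*conj(sqrt(2)) + 4*(0)*conj(0) + 4*(0)*conj(0)]
      = (1/16)[(12) + (-4) + (4) + (0) + (4) + (0) + (0)] = 16/16 = 1
Dimension check: dim(rho) = sum (mult * dim) = 0*1 + 0*1 + 0*1 + 0*1 + 0*2 + 2*2 + 1*2 = 6 = chi_rho(e) = 6.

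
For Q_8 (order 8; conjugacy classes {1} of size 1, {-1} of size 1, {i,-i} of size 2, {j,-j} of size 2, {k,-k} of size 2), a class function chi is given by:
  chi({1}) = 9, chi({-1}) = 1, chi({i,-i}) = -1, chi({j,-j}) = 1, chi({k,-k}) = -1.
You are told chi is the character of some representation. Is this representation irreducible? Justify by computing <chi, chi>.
Not irreducible (reducible): <chi, chi> = 11 > 1.

Proof sketch: <chi, chi> = (1/|G|) sum_C |C| * |chi(C)|^2 = (1/8)[1*|9|^2 + 1*|1|^2 + 2*|-1|^2 + 2*|1|^2 + 2*|-1|^2]
  = (1/8)[(81) + (1) + (2) + (2) + (2)] = 88/8 = 11.
A character is irreducible iff <chi, chi> = 1, so this representation is reducible.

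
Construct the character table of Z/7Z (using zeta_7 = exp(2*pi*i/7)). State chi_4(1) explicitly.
Character table of Z/7Z (irreps indexed chi_0,...,chi_6 with chi_k(m) = zeta_7^(k*m), zeta_7 = exp(2*pi*i/7)):
  irrep \ class  {0} (size 1)  {1} (size 1)    {2} (size 1)    {3} (size 1)    {4} (size 1)    {5} (size 1)    {6} (size 1)  
  chi_0          1             1               1               1               1               1               1             
  chi_1          1             exp(2*I*pi/7)   exp(4*I*pi/7)   exp(6*I*pi/7)   exp(-6*I*pi/7)  exp(-4*I*pi/7)  exp(-2*I*pi/7)
  chi_2          1             exp(4*I*pi/7)   exp(-6*I*pi/7)  exp(-2*I*pi/7)  exp(2*I*pi/7)   exp(6*I*pi/7)   exp(-4*I*pi/7)
  chi_3          1             exp(6*I*pi/7)   exp(-2*I*pi/7)  exp(4*I*pi/7)   exp(-4*I*pi/7)  exp(2*I*pi/7)   exp(-6*I*pi/7)
  chi_4          1             exp(-6*I*pi/7)  exp(2*I*pi/7)   exp(-4*I*pi/7)  exp(4*I*pi/7)   exp(-2*I*pi/7)  exp(6*I*pi/7) 
  chi_5          1             exp(-4*I*pi/7)  exp(6*I*pi/7)   exp(2*I*pi/7)   exp(-2*I*pi/7)  exp(-6*I*pi/7)  exp(4*I*pi/7) 
  chi_6          1             exp(-2*I*pi/7)  exp(-4*I*pi/7)  exp(-6*I*pi/7)  exp(6*I*pi/7)   exp(4*I*pi/7)   exp(2*I*pi/7) 

Spot check: chi_4(1) = zeta_7^(4*1) = zeta_7^4 = exp(-6*I*pi/7).

Details: Z/7Z is abelian, so all 7 irreducible complex representations are 1-dimensional. They are given by chi_k(m) = zeta_7^(k*m) for k = 0,...,6. Row orthogonality: sum_m chi_k(m) conj(chi_l(m)) = 7 * [k = l].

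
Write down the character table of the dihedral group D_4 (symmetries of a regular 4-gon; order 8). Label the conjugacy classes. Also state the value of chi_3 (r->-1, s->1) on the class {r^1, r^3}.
Conjugacy classes: {e} of size 1, {r^2} of size 1, {r^1, r^3} of size 2, {s, sr^2, ...} of size 2, {sr, sr^3, ...} of size 2.
Character table:
  irrep \ class              {e} (size 1)  {r^2} (size 1)  {r^1, r^3} (size 2)  {s, sr^2, ...} (size 2)  {sr, sr^3, ...} (size 2)
  chi_1 (triv)               1             1               1                    1                        1                       
  chi_2 (sign: r->1, s->-1)  1             1               1                    -1                       -1                      
  chi_3 (r->-1, s->1)        1             1               -1                   1                        -1                      
  chi_4 (r->-1, s->-1)       1             1               -1                   -1                       1                       
  chi_5 (2d, j=1)            2             -2              0                    0                        0                       

Spot check: chi_3 (r->-1, s->1) on {r^1, r^3} = -1.

D_4 has order 2*4 = 8 with 5 conjugacy classes, hence 5 irreducibles. Sum of squared dims 1 + 1 + 1 + 1 + 4 = 8 = |G|. Linear characters come from the abelianisation; the 2-dimensional irreps have character r^k -> 2*cos(2*pi*j*k/4), reflections -> 0.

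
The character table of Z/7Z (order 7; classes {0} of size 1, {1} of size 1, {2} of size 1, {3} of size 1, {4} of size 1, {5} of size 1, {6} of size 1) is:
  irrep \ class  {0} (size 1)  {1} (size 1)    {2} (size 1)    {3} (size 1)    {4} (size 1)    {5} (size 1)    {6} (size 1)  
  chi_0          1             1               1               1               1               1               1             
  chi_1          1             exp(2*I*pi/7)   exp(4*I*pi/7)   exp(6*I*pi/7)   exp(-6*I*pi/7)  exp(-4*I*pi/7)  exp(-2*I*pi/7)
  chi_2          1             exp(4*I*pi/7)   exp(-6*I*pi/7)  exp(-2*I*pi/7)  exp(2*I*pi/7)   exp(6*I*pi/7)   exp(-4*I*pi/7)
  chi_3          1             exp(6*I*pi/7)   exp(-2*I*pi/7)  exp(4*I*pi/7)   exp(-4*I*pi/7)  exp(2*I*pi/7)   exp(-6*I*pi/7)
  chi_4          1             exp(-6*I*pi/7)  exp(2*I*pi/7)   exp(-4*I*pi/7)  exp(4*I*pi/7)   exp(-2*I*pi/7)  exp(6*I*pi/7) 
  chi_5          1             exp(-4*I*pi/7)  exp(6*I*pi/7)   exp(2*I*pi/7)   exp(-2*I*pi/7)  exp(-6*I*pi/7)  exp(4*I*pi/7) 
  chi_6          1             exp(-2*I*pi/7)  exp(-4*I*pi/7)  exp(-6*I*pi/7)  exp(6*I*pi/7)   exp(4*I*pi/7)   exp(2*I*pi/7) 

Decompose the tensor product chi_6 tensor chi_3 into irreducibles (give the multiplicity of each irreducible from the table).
chi_6 tensor chi_3 = chi_2 (all other irreducibles have multiplicity 0).

Derivation: The character of a tensor product is the pointwise product (chi_6 * chi_3)(C) = chi_6(C) * chi_3(C):
  {0}: (1)*(1), {1}: (exp(-2*I*pi/7))*(exp(6*I*pi/7)), {2}: (exp(-4*I*pi/7))*(exp(-2*I*pi/7)), {3}: (exp(-6*I*pi/7))*(exp(4*I*pi/7)), {4}: (exp(6*I*pi/7))*(exp(-4*I*pi/7)), {5}: (exp(4*I*pi/7))*(exp(2*I*pi/7)), {6}: (exp(2*I*pi/7))*(exp(-6*I*pi/7))
so (chi_6 * chi_3) takes values
  {0} -> 1, {1} -> exp(4*I*pi/7), {2} -> exp(-6*I*pi/7), {3} -> exp(-2*I*pi/7), {4} -> exp(2*I*pi/7), {5} -> exp(6*I*pi/7), {6} -> exp(-4*I*pi/7).
Now take the inner product of this character with each irreducible chi from the table, <chi_6*chi_3, chi> = (1/7) sum_C |C| (chi_6*chi_3)(C) conj(chi(C)):
  <chi_6*chi_3, chi_0> = (1/7)[1*(1)*conj(1) + 1*(exp(4*I*pi/7))*conj(1) + 1*(exp(-6*I*pi/7))*conj(1) + 1*(exp(-2*I*pi/7))*conj(1) + 1*(exp(2*I*pi/7))*conj(1) + 1*(exp(6*I*pi/7))*conj(1) + 1*(exp(-4*I*pi/7))*conj(1)]
      = (1/7)[(1) + (exp(4*I*pi/7)) + (exp(-6*I*pi/7)) + (exp(-2*I*pi/7)) + (exp(2*I*pi/7)) + (exp(6*I*pi/7)) + (exp(-4*I*pi/7))] = 0/7 = 0
  <chi_6*chi_3, chi_1> = (1/7)[1*(1)*conj(1) + 1*(exp(4*I*pi/7))*conj(exp(2*I*pi/7)) + 1*(exp(-6*I*pi/7))*conj(exp(4*I*pi/7)) + 1*(exp(-2*I*pi/7))*conj(exp(6*I*pi/7)) + 1*(exp(2*I*pi/7))*conj(exp(-6*I*pi/7)) + 1*(exp(6*I*pi/7))*conj(exp(-4*I*pi/7)) + 1*(exp(-4*I*pi/7))*conj(exp(-2*I*pi/7))]
      = (1/7)[(1) + (exp(2*I*pi/7)) + (exp(4*I*pi/7)) + (exp(6*I*pi/7)) + (exp(-6*I*pi/7)) + (exp(-4*I*pi/7)) + (exp(-2*I*pi/7))] = 0/7 = 0
  <chi_6*chi_3, chi_2> = (1/7)[1*(1)*conj(1) + 1*(exp(4*I*pi/7))*conj(exp(4*I*pi/7)) + 1*(exp(-6*I*pi/7))*conj(exp(-6*I*pi/7)) + 1*(exp(-2*I*pi/7))*conj(exp(-2*I*pi/7)) + 1*(exp(2*I*pi/7))*conj(exp(2*I*pi/7)) + 1*(exp(6*I*pi/7))*conj(exp(6*I*pi/7)) + 1*(exp(-4*I*pi/7))*conj(exp(-4*I*pi/7))]
      = (1/7)[(1) + (1) + (1) + (1) + (1) + (1) + (1)] = 7/7 = 1
  <chi_6*chi_3, chi_3> = (1/7)[1*(1)*conj(1) + 1*(exp(4*I*pi/7))*conj(exp(6*I*pi/7)) + 1*(exp(-6*I*pi/7))*conj(exp(-2*I*pi/7)) + 1*(exp(-2*I*pi/7))*conj(exp(4*I*pi/7)) + 1*(exp(2*I*pi/7))*conj(exp(-4*I*pi/7)) + 1*(exp(6*I*pi/7))*conj(exp(2*I*pi/7)) + 1*(exp(-4*I*pi/7))*conj(exp(-6*I*pi/7))]
      = (1/7)[(1) + (exp(-2*I*pi/7)) + (exp(-4*I*pi/7)) + (exp(-6*I*pi/7)) + (exp(6*I*pi/7)) + (exp(4*I*pi/7)) + (exp(2*I*pi/7))] = 0/7 = 0
  <chi_6*chi_3, chi_4> = (1/7)[1*(1)*conj(1) + 1*(exp(4*I*pi/7))*conj(exp(-6*I*pi/7)) + 1*(exp(-6*I*pi/7))*conj(exp(2*I*pi/7)) + 1*(exp(-2*I*pi/7))*conj(exp(-4*I*pi/7)) + 1*(exp(2*I*pi/7))*conj(exp(4*I*pi/7)) + 1*(exp(6*I*pi/7))*conj(exp(-2*I*pi/7)) + 1*(exp(-4*I*pi/7))*conj(exp(6*I*pi/7))]
      = (1/7)[(1) + (exp(-4*I*pi/7)) + (exp(6*I*pi/7)) + (exp(2*I*pi/7)) + (exp(-2*I*pi/7)) + (exp(-6*I*pi/7)) + (exp(4*I*pi/7))] = 0/7 = 0
  <chi_6*chi_3, chi_5> = (1/7)[1*(1)*conj(1) + 1*(exp(4*I*pi/7))*conj(exp(-4*I*pi/7)) + 1*(exp(-6*I*pi/7))*conj(exp(6*I*pi/7)) + 1*(exp(-2*I*pi/7))*conj(exp(2*I*pi/7)) + 1*(exp(2*I*pi/7))*conj(exp(-2*I*pi/7)) + 1*(exp(6*I*pi/7))*conj(exp(-6*I*pi/7)) + 1*(exp(-4*I*pi/7))*conj(exp(4*I*pi/7))]
      = (1/7)[(1) + (exp(-6*I*pi/7)) + (exp(2*I*pi/7)) + (exp(-4*I*pi/7)) + (exp(4*I*pi/7)) + (exp(-2*I*pi/7)) + (exp(6*I*pi/7))] = 0/7 = 0
  <chi_6*chi_3, chi_6> = (1/7)[1*(1)*conj(1) + 1*(exp(4*I*pi/7))*conj(exp(-2*I*pi/7)) + 1*(exp(-6*I*pi/7))*conj(exp(-4*I*pi/7)) + 1*(exp(-2*I*pi/7))*conj(exp(-6*I*pi/7)) + 1*(exp(2*I*pi/7))*conj(exp(6*I*pi/7)) + 1*(exp(6*I*pi/7))*conj(exp(4*I*pi/7)) + 1*(exp(-4*I*pi/7))*conj(exp(2*I*pi/7))]
      = (1/7)[(1) + (exp(6*I*pi/7)) + (exp(-2*I*pi/7)) + (exp(4*I*pi/7)) + (exp(-4*I*pi/7)) + (exp(2*I*pi/7)) + (exp(-6*I*pi/7))] = 0/7 = 0
(Exp terms are combined using exp(i*s)*conj(exp(i*t)) = exp(i*(s-t)), and sums of them are collapsed using the identity that for every m > 1 the m distinct m-th roots of unity sum to 0, e.g. 1 + exp(2*I*pi/3) + exp(-2*I*pi/3) = 0.)
Hence the multiplicities are chi_2: 1. Dimension check: dim(chi_6)*dim(chi_3) = 1*1 = 1 and sum (mult * dim) = 1*1 = 1.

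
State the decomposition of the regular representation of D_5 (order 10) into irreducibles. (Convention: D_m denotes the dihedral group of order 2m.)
Each irreducible V_i of dimension d_i appears with multiplicity d_i, i.e. rho_reg = (direct sum over all irreducibles V_i) d_i V_i. The irreducible dimensions for D_5 are 1, 1, 2, 2: 2 irreducibles of dimension 1, each with multiplicity 1; 2 irreducibles of dimension 2, each with multiplicity 2. Total dimension 2*1*1 + 2*2*2 = 10 = |G|.

Proof sketch: General theorem: in the regular representation of a finite group G, each irreducible appears with multiplicity equal to its dimension. Check: dim(rho_reg) = sum d_i^2 = 1 + 1 + 4 + 4 = 10 = |G|.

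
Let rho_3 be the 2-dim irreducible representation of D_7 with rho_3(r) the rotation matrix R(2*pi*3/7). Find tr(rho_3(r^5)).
chi_{rho_3}(r^5) = 2*cos(2*pi*3*5/7) = 2*cos(30*pi/7)

Explanation: rho_3(r^5) is rotation by angle 2*pi*3*5/7, whose trace is 2*cos(2*pi*3*5/7) = 2*cos(30*pi/7).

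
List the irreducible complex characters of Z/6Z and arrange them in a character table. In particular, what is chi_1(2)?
Character table of Z/6Z (irreps indexed chi_0,...,chi_5 with chi_k(m) = zeta_6^(k*m), zeta_6 = exp(2*pi*i/6)):
  irrep \ class  {0} (size 1)  {1} (size 1)    {2} (size 1)    {3} (size 1)  {4} (size 1)    {5} (size 1)  
  chi_0          1             1               1               1             1               1             
  chi_1          1             exp(I*pi/3)     exp(2*I*pi/3)   -1            exp(-2*I*pi/3)  exp(-I*pi/3)  
  chi_2          1             exp(2*I*pi/3)   exp(-2*I*pi/3)  1             exp(2*I*pi/3)   exp(-2*I*pi/3)
  chi_3          1             -1              1               -1            1               -1            
  chi_4          1             exp(-2*I*pi/3)  exp(2*I*pi/3)   1             exp(-2*I*pi/3)  exp(2*I*pi/3) 
  chi_5          1             exp(-I*pi/3)    exp(-2*I*pi/3)  -1            exp(2*I*pi/3)   exp(I*pi/3)   

Spot check: chi_1(2) = zeta_6^(1*2) = zeta_6^2 = exp(2*I*pi/3).

Working: Z/6Z is abelian, so all 6 irreducible complex representations are 1-dimensional. They are given by chi_k(m) = zeta_6^(k*m) for k = 0,...,5. Row orthogonality: sum_m chi_k(m) conj(chi_l(m)) = 6 * [k = l].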